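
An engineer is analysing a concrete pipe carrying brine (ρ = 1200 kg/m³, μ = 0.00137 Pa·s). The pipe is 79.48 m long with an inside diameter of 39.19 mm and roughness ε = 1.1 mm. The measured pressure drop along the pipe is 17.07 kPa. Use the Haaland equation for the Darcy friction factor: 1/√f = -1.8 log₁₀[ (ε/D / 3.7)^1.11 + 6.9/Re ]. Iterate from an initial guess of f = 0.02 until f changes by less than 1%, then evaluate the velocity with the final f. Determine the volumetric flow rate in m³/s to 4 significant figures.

Rearranging Darcy-Weisbach: V = √(2·ΔP·D/(f·L·ρ)). With ε/D = 0.0011/0.03919 = 0.0281, iterate starting from f = 0.02:
  f = 0.02 → V = √(2·1.707e+04·0.03919/(0.02·79.48·1200)) = 0.8375 m/s; Re = ρVD/μ = 2.875e+04; f → 0.05684
  f = 0.05684 → V = 0.4968 m/s; Re = 1.705e+04; f → 0.05758
  f = 0.05758 → V = 0.4936 m/s; Re = 1.694e+04; f → 0.05759
Converged (Δf/f < 1%). With the final f = 0.05759: V = √(2·1.707e+04·0.03919/(0.05759·79.48·1200)) = 0.4935 m/s.
Q = V·A = 0.4935·(π/4·0.03919²) = 0.0005953 m³/s = 5.953×10^-4 m³/s.

Q ≈ 5.953×10^-4 m³/s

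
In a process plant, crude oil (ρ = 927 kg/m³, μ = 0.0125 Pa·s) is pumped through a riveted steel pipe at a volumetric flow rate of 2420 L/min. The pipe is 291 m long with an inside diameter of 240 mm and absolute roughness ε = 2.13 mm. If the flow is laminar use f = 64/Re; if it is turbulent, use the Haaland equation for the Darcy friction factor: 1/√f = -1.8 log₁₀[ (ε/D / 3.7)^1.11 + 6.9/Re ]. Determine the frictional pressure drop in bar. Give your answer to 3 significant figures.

ΔP ≈ 0.179 bar

Q = 2420 L/min = 2420/60000 = 0.04033 m³/s.
Cross-sectional area A = πD²/4 = π(0.24)²/4 = 0.04524 m²; mean velocity V = Q/A = 0.04033/0.04524 = 0.8916 m/s.
Reynolds number Re = ρVD/μ = 927 · 0.8916 · 0.24 / 0.0125 = 1.587e+04.
Re > 4000 → turbulent. Relative roughness ε/D = 0.00213/0.24 = 0.00888. Haaland: 1/√f = -1.8 log₁₀[(0.00888/3.7)^1.11 + 6.9/1.587e+04] = -1.8 log₁₀[0.00124 + 0.000435] = 4.999, so f = 0.04001.
Darcy-Weisbach: ΔP = f(L/D)(ρV²/2) = 0.04001·(291/0.24)·(927·0.8916²/2) = 0.04001·1212·368.4 = 1.788e+04 Pa.
ΔP = 1.788e+04 Pa = 0.179 bar.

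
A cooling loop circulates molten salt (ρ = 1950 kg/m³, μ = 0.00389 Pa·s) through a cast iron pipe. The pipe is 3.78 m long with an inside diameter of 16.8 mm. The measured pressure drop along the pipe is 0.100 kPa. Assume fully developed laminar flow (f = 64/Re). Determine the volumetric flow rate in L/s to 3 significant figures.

For laminar flow, f = 64/Re with Re = ρVD/μ, so Darcy-Weisbach reduces to ΔP = 32μLV/D². Solving for V: V = ΔP·D²/(32μL) = 100·(0.0168)²/(32·0.00389·3.78) = 0.05998 m/s.
Check: Re = ρVD/μ = 1950·0.05998·0.0168/0.00389 = 505.2 < 2300, so the laminar assumption holds.
Q = V·A = 0.05998·(π/4·0.0168²) = 1.33e-05 m³/s = 0.0133 L/s.

Q ≈ 0.0133 L/s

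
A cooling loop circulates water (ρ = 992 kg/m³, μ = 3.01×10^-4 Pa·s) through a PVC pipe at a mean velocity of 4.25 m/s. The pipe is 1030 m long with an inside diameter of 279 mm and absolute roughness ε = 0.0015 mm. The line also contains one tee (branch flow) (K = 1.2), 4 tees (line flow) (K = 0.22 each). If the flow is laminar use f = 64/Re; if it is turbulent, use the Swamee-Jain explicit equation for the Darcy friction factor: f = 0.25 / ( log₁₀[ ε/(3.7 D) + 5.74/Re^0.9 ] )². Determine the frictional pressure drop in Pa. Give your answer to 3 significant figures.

Reynolds number Re = ρVD/μ = 992 · 4.25 · 0.279 / 0.000301 = 3.908e+06.
Re > 4000 → turbulent. Relative roughness ε/D = 1.5e-06/0.279 = 5.38e-06. Swamee-Jain: f = 0.25/(log₁₀[5.38e-06/3.7 + 5.74/3.908e+06^0.9])² = 0.25/(log₁₀[1.45e-06 + 6.7e-06])² = 0.25/(-5.089)² = 0.009655.
Total minor-loss coefficient ΣK = 1·1.2 + 4·0.22 = 2.08.
ΔP = [f·L/D + ΣK]·(ρV²/2) = [0.009655·1030/0.279 + 2.08]·(992·4.25²/2) = [35.64 + 2.08]·8959 = 3.38e+05 Pa.

ΔP ≈ 338000 Pa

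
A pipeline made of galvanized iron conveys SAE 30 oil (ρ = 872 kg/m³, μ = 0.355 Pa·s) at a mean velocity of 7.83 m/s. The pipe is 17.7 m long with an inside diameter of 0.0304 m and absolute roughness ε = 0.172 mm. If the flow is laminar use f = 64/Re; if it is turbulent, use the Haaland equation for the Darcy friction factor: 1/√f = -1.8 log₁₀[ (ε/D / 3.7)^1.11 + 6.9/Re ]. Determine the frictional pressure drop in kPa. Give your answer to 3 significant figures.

ΔP ≈ 1700 kPa

Reynolds number Re = ρVD/μ = 872 · 7.83 · 0.0304 / 0.355 = 584.7.
Re < 2300 → laminar flow, so f = 64/Re = 64/584.7 = 0.1095 (the turbulent correlation is not needed).
Darcy-Weisbach: ΔP = f(L/D)(ρV²/2) = 0.1095·(17.7/0.0304)·(872·7.83²/2) = 0.1095·582.2·2.673e+04 = 1.704e+06 Pa.
ΔP = 1.704e+06 Pa = 1700 kPa.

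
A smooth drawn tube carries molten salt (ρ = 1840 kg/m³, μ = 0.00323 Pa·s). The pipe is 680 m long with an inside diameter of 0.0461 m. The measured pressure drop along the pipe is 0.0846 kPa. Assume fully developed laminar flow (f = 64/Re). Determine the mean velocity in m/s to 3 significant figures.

For laminar flow, f = 64/Re with Re = ρVD/μ, so Darcy-Weisbach reduces to ΔP = 32μLV/D². Solving for V: V = ΔP·D²/(32μL) = 84.6·(0.0461)²/(32·0.00323·680) = 0.002558 m/s.
Check: Re = ρVD/μ = 1840·0.002558·0.0461/0.00323 = 67.18 < 2300, so the laminar assumption holds.

V ≈ 0.00256 m/s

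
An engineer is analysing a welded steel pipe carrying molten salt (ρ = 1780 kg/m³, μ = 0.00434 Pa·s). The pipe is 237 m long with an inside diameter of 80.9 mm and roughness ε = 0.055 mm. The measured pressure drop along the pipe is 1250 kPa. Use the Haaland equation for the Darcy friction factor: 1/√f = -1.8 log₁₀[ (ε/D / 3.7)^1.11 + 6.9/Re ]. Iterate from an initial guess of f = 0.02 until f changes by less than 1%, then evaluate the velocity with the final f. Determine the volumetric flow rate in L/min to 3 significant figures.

Q ≈ 1520 L/min

Rearranging Darcy-Weisbach: V = √(2·ΔP·D/(f·L·ρ)). With ε/D = 5.5e-05/0.0809 = 0.00068, iterate starting from f = 0.02:
  f = 0.02 → V = √(2·1.25e+06·0.0809/(0.02·237·1780)) = 4.896 m/s; Re = ρVD/μ = 1.625e+05; f → 0.01984
Converged (Δf/f < 1%). With the final f = 0.01984: V = √(2·1.25e+06·0.0809/(0.01984·237·1780)) = 4.915 m/s.
Q = V·A = 4.915·(π/4·0.0809²) = 0.02527 m³/s = 1520 L/min.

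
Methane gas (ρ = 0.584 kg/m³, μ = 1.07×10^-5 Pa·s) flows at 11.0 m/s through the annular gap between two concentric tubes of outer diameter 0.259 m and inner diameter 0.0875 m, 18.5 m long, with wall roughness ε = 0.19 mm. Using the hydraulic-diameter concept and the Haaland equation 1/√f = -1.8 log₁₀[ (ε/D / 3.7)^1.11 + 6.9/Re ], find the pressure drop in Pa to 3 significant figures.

ΔP ≈ 84.9 Pa

Hydraulic diameter D_h = 4A/P = D_o - D_i = 0.259 - 0.0875 = 0.1715 m.
Re = ρVD_h/μ = 0.584·11·0.1715/1.07e-05 = 1.03e+05.
ε/D_h = 0.00019/0.1715 = 0.00111; Haaland gives 1/√f = -1.8 log₁₀[0.000123+6.7e-05] = 6.7, so f = 0.02228.
ΔP = f(L/D_h)(ρV²/2) = 0.02228·18.5/0.1715·35.33 = 84.91 Pa.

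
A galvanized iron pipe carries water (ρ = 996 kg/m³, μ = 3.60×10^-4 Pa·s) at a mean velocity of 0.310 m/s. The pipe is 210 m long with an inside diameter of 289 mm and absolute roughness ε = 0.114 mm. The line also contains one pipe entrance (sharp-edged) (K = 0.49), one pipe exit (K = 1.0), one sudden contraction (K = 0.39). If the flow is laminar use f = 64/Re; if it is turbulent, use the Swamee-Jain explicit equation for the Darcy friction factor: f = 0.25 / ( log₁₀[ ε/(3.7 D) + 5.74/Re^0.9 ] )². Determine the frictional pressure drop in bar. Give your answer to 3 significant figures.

ΔP ≈ 0.00715 bar

Reynolds number Re = ρVD/μ = 996 · 0.31 · 0.289 / 0.00036 = 2.479e+05.
Re > 4000 → turbulent. Relative roughness ε/D = 0.000114/0.289 = 0.000394. Swamee-Jain: f = 0.25/(log₁₀[0.000394/3.7 + 5.74/2.479e+05^0.9])² = 0.25/(log₁₀[0.000107 + 8.02e-05])² = 0.25/(-3.729)² = 0.01798.
Total minor-loss coefficient ΣK = 1·0.49 + 1·1 + 1·0.39 = 1.88.
ΔP = [f·L/D + ΣK]·(ρV²/2) = [0.01798·210/0.289 + 1.88]·(996·0.31²/2) = [13.07 + 1.88]·47.86 = 715.3 Pa.
ΔP = 715.3 Pa = 0.00715 bar.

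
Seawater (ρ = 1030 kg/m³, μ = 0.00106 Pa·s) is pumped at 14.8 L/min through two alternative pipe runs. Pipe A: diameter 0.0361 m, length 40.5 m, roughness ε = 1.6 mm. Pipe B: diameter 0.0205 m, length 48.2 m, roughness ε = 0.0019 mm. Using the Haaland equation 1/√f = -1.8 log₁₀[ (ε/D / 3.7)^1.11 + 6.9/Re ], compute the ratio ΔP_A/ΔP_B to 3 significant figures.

Pipe A: V = Q/A = 0.0002467/0.001024 = 0.241 m/s; Re = 8454; ε/D = 0.0443; Haaland → f = 0.07084; ΔP_A = f(L/D)(ρV²/2) = 2377 Pa.
Pipe B: V = Q/A = 0.0002467/0.0003301 = 0.7473 m/s; Re = 1.489e+04; ε/D = 9.27e-05; Haaland → f = 0.02789; ΔP_B = f(L/D)(ρV²/2) = 1.886e+04 Pa.
ΔP_A/ΔP_B = 2377/1.886e+04 = 0.126.

ΔP_A/ΔP_B ≈ 0.126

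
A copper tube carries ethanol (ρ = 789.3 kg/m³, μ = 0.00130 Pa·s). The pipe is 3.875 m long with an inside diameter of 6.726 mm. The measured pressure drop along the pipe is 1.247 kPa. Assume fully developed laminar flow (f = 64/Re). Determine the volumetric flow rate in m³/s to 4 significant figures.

Q ≈ 1.243×10^-5 m³/s

For laminar flow, f = 64/Re with Re = ρVD/μ, so Darcy-Weisbach reduces to ΔP = 32μLV/D². Solving for V: V = ΔP·D²/(32μL) = 1247·(0.006726)²/(32·0.0013·3.875) = 0.35 m/s.
Check: Re = ρVD/μ = 789.3·0.35·0.006726/0.0013 = 1429 < 2300, so the laminar assumption holds.
Q = V·A = 0.35·(π/4·0.006726²) = 1.243e-05 m³/s = 1.243×10^-5 m³/s.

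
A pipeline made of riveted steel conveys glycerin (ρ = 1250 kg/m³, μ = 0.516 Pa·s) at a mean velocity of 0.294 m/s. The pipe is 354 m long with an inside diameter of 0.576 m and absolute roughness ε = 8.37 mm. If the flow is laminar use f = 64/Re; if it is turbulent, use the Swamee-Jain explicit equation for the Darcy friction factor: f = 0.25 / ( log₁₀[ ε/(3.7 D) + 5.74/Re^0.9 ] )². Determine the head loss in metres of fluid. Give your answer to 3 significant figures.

Reynolds number Re = ρVD/μ = 1250 · 0.294 · 0.576 / 0.516 = 410.2.
Re < 2300 → laminar flow, so f = 64/Re = 64/410.2 = 0.156 (the turbulent correlation is not needed).
Darcy-Weisbach: ΔP = f(L/D)(ρV²/2) = 0.156·(354/0.576)·(1250·0.294²/2) = 0.156·614.6·54.02 = 5180 Pa.
Head loss h_f = ΔP/(ρg) = 5180/(1250·9.81) = 0.422 m.

h_f ≈ 0.422 m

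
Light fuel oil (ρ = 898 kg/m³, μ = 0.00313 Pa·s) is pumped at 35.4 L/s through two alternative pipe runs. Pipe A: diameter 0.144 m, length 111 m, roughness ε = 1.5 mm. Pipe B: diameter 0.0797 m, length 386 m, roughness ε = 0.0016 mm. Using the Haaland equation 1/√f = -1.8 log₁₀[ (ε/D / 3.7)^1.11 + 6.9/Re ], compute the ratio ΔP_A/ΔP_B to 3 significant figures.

Pipe A: V = Q/A = 0.0354/0.01629 = 2.174 m/s; Re = 8.98e+04; ε/D = 0.0104; Haaland → f = 0.03912; ΔP_A = f(L/D)(ρV²/2) = 6.396e+04 Pa.
Pipe B: V = Q/A = 0.0354/0.004989 = 7.096 m/s; Re = 1.623e+05; ε/D = 2.01e-05; Haaland → f = 0.01626; ΔP_B = f(L/D)(ρV²/2) = 1.78e+06 Pa.
ΔP_A/ΔP_B = 6.396e+04/1.78e+06 = 0.0359.

ΔP_A/ΔP_B ≈ 0.0359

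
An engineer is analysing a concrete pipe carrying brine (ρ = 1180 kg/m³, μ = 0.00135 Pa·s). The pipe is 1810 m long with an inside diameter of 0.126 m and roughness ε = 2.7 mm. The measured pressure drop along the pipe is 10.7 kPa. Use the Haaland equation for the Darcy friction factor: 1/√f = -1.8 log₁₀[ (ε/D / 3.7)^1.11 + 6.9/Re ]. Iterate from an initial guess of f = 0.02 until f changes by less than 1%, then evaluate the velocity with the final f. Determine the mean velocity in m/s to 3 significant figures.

Rearranging Darcy-Weisbach: V = √(2·ΔP·D/(f·L·ρ)). With ε/D = 0.0027/0.126 = 0.0214, iterate starting from f = 0.02:
  f = 0.02 → V = √(2·1.07e+04·0.126/(0.02·1810·1180)) = 0.2512 m/s; Re = ρVD/μ = 2.767e+04; f → 0.05135
  f = 0.05135 → V = 0.1568 m/s; Re = 1.727e+04; f → 0.05212
  f = 0.05212 → V = 0.1556 m/s; Re = 1.714e+04; f → 0.05213
Converged (Δf/f < 1%). With the final f = 0.05213: V = √(2·1.07e+04·0.126/(0.05213·1810·1180)) = 0.1556 m/s.

V ≈ 0.156 m/s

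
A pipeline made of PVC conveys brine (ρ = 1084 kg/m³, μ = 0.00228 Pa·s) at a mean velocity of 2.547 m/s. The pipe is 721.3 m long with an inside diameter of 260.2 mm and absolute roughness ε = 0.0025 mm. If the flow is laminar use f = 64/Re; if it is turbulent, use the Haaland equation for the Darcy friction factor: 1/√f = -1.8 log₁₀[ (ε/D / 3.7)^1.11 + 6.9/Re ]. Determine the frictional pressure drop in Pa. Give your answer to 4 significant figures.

ΔP ≈ 139300 Pa

Reynolds number Re = ρVD/μ = 1084 · 2.547 · 0.2602 / 0.00228 = 3.151e+05.
Re > 4000 → turbulent. Relative roughness ε/D = 2.5e-06/0.2602 = 9.61e-06. Haaland: 1/√f = -1.8 log₁₀[(9.61e-06/3.7)^1.11 + 6.9/3.151e+05] = -1.8 log₁₀[6.31e-07 + 2.19e-05] = 8.365, so f = 0.01429.
Darcy-Weisbach: ΔP = f(L/D)(ρV²/2) = 0.01429·(721.3/0.2602)·(1084·2.547²/2) = 0.01429·2772·3516 = 1.393e+05 Pa.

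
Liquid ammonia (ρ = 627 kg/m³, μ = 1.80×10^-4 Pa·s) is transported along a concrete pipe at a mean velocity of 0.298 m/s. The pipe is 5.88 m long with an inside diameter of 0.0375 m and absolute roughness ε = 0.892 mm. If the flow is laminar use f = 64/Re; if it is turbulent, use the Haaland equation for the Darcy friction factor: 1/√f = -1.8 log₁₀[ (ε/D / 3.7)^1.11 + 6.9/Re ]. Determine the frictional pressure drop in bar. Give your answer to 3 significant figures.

Reynolds number Re = ρVD/μ = 627 · 0.298 · 0.0375 / 0.00018 = 3.893e+04.
Re > 4000 → turbulent. Relative roughness ε/D = 0.000892/0.0375 = 0.0238. Haaland: 1/√f = -1.8 log₁₀[(0.0238/3.7)^1.11 + 6.9/3.893e+04] = -1.8 log₁₀[0.00369 + 0.000177] = 4.343, so f = 0.05303.
Darcy-Weisbach: ΔP = f(L/D)(ρV²/2) = 0.05303·(5.88/0.0375)·(627·0.298²/2) = 0.05303·156.8·27.84 = 231.5 Pa.
ΔP = 231.5 Pa = 0.00231 bar.

ΔP ≈ 0.00231 bar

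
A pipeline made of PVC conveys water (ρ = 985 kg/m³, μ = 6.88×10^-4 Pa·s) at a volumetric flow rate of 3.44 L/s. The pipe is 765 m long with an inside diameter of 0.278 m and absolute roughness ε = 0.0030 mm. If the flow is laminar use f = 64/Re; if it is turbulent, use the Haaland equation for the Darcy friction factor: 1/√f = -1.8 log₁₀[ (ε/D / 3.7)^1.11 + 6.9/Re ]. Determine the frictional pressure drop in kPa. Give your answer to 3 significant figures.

Q = 3.44 L/s = 3.44/1000 = 0.00344 m³/s.
Cross-sectional area A = πD²/4 = π(0.278)²/4 = 0.0607 m²; mean velocity V = Q/A = 0.00344/0.0607 = 0.05667 m/s.
Reynolds number Re = ρVD/μ = 985 · 0.05667 · 0.278 / 0.000688 = 2.256e+04.
Re > 4000 → turbulent. Relative roughness ε/D = 3e-06/0.278 = 1.08e-05. Haaland: 1/√f = -1.8 log₁₀[(1.08e-05/3.7)^1.11 + 6.9/2.256e+04] = -1.8 log₁₀[7.18e-07 + 0.000306] = 6.324, so f = 0.025.
Darcy-Weisbach: ΔP = f(L/D)(ρV²/2) = 0.025·(765/0.278)·(985·0.05667²/2) = 0.025·2752·1.582 = 108.8 Pa.
ΔP = 108.8 Pa = 0.109 kPa.

ΔP ≈ 0.109 kPa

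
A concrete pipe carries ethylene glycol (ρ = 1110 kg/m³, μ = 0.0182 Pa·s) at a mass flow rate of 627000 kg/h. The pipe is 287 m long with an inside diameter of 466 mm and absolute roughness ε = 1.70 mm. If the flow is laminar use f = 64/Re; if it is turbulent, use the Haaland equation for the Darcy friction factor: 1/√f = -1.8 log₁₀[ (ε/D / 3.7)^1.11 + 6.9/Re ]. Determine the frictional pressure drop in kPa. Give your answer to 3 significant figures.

ΔP ≈ 9.06 kPa

ṁ = 627000 kg/h = 627000/3600 = 174.2 kg/s.
A = πD²/4 = π(0.466)²/4 = 0.1706 m²; mean velocity V = ṁ/(ρA) = 174.2/(1110 · 0.1706) = 0.92 m/s.
Reynolds number Re = ρVD/μ = 1110 · 0.92 · 0.466 / 0.0182 = 2.615e+04.
Re > 4000 → turbulent. Relative roughness ε/D = 0.0017/0.466 = 0.00365. Haaland: 1/√f = -1.8 log₁₀[(0.00365/3.7)^1.11 + 6.9/2.615e+04] = -1.8 log₁₀[0.00046 + 0.000264] = 5.652, so f = 0.0313.
Darcy-Weisbach: ΔP = f(L/D)(ρV²/2) = 0.0313·(287/0.466)·(1110·0.92²/2) = 0.0313·615.9·469.7 = 9056 Pa.
ΔP = 9056 Pa = 9.06 kPa.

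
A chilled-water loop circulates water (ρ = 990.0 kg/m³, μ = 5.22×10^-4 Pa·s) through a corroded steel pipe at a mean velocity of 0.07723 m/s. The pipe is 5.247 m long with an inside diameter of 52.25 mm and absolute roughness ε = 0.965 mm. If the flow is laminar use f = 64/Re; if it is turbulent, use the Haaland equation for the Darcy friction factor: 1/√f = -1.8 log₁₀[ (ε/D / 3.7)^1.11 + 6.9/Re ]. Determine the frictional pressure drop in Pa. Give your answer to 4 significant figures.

ΔP ≈ 15.46 Pa

Reynolds number Re = ρVD/μ = 990 · 0.07723 · 0.05225 / 0.000522 = 7653.
Re > 4000 → turbulent. Relative roughness ε/D = 0.000965/0.05225 = 0.0185. Haaland: 1/√f = -1.8 log₁₀[(0.0185/3.7)^1.11 + 6.9/7653] = -1.8 log₁₀[0.00279 + 0.000902] = 4.38, so f = 0.05213.
Darcy-Weisbach: ΔP = f(L/D)(ρV²/2) = 0.05213·(5.247/0.05225)·(990·0.07723²/2) = 0.05213·100.4·2.952 = 15.46 Pa.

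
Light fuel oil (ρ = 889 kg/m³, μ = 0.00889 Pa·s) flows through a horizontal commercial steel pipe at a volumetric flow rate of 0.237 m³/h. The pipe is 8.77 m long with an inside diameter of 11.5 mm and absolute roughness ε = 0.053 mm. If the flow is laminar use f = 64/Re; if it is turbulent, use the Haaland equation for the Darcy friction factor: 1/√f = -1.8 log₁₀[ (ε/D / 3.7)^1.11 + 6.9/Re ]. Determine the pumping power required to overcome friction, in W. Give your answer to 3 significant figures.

Q = 0.237 m³/h = 0.237/3600 = 6.583e-05 m³/s.
Cross-sectional area A = πD²/4 = π(0.0115)²/4 = 0.0001039 m²; mean velocity V = Q/A = 6.583e-05/0.0001039 = 0.6338 m/s.
Reynolds number Re = ρVD/μ = 889 · 0.6338 · 0.0115 / 0.00889 = 728.9.
Re < 2300 → laminar flow, so f = 64/Re = 64/728.9 = 0.08781 (the turbulent correlation is not needed).
Darcy-Weisbach: ΔP = f(L/D)(ρV²/2) = 0.08781·(8.77/0.0115)·(889·0.6338²/2) = 0.08781·762.6·178.6 = 1.196e+04 Pa.
Pumping power P = QΔP = 6.583e-05·1.196e+04 = 0.7872 W = 0.787 W.

P ≈ 0.787 W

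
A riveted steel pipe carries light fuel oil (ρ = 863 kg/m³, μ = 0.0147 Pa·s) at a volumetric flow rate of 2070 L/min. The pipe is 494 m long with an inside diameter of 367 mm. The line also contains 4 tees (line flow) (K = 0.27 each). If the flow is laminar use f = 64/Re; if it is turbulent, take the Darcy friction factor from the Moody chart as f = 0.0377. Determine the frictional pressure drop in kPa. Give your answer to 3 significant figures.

ΔP ≈ 2.38 kPa

Q = 2070 L/min = 2070/60000 = 0.0345 m³/s.
Cross-sectional area A = πD²/4 = π(0.367)²/4 = 0.1058 m²; mean velocity V = Q/A = 0.0345/0.1058 = 0.3261 m/s.
Reynolds number Re = ρVD/μ = 863 · 0.3261 · 0.367 / 0.0147 = 7027.
Re > 4000 → turbulent; use the Moody-chart value f = 0.0377.
Total minor-loss coefficient ΣK = 4·0.27 = 1.08.
ΔP = [f·L/D + ΣK]·(ρV²/2) = [0.0377·494/0.367 + 1.08]·(863·0.3261²/2) = [50.75 + 1.08]·45.9 = 2379 Pa.
ΔP = 2379 Pa = 2.38 kPa.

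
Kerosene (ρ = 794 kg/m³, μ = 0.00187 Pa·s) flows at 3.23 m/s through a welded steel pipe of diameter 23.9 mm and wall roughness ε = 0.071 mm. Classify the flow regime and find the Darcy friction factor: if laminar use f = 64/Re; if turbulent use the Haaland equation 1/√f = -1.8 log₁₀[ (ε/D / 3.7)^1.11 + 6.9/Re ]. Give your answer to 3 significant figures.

Re = ρVD/μ = 794·3.23·0.0239/0.00187 = 3.278e+04.
Re > 4000 → turbulent. ε/D = 7.1e-05/0.0239 = 0.00297; Haaland: 1/√f = -1.8 log₁₀[0.000367 + 0.000211] = 5.83, so f = 0.02942.

f ≈ 0.0294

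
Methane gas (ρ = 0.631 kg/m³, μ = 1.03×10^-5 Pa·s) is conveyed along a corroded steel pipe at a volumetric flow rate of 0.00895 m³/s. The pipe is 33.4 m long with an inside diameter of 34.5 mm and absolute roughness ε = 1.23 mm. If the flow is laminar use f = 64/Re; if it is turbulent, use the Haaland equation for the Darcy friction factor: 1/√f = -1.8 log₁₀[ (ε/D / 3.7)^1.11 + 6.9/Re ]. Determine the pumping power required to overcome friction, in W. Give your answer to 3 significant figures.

Cross-sectional area A = πD²/4 = π(0.0345)²/4 = 0.0009348 m²; mean velocity V = Q/A = 0.00895/0.0009348 = 9.574 m/s.
Reynolds number Re = ρVD/μ = 0.631 · 9.574 · 0.0345 / 1.03e-05 = 2.024e+04.
Re > 4000 → turbulent. Relative roughness ε/D = 0.00123/0.0345 = 0.0357. Haaland: 1/√f = -1.8 log₁₀[(0.0357/3.7)^1.11 + 6.9/2.024e+04] = -1.8 log₁₀[0.00578 + 0.000341] = 3.983, so f = 0.06302.
Darcy-Weisbach: ΔP = f(L/D)(ρV²/2) = 0.06302·(33.4/0.0345)·(0.631·9.574²/2) = 0.06302·968.1·28.92 = 1764 Pa.
Pumping power P = QΔP = 0.00895·1764 = 15.79 W = 15.8 W.

P ≈ 15.8 W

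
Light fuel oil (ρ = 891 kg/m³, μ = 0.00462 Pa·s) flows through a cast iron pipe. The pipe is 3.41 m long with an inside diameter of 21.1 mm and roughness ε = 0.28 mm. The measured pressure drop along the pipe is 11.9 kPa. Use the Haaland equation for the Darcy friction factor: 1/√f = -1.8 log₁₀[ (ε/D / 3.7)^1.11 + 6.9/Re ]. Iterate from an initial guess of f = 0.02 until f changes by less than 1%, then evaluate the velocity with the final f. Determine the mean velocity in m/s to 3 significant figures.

Rearranging Darcy-Weisbach: V = √(2·ΔP·D/(f·L·ρ)). With ε/D = 0.00028/0.0211 = 0.0133, iterate starting from f = 0.02:
  f = 0.02 → V = √(2·1.19e+04·0.0211/(0.02·3.41·891)) = 2.875 m/s; Re = ρVD/μ = 1.17e+04; f → 0.04571
  f = 0.04571 → V = 1.902 m/s; Re = 7738; f → 0.04749
  f = 0.04749 → V = 1.866 m/s; Re = 7592; f → 0.04759
Converged (Δf/f < 1%). With the final f = 0.04759: V = √(2·1.19e+04·0.0211/(0.04759·3.41·891)) = 1.864 m/s.

V ≈ 1.86 m/s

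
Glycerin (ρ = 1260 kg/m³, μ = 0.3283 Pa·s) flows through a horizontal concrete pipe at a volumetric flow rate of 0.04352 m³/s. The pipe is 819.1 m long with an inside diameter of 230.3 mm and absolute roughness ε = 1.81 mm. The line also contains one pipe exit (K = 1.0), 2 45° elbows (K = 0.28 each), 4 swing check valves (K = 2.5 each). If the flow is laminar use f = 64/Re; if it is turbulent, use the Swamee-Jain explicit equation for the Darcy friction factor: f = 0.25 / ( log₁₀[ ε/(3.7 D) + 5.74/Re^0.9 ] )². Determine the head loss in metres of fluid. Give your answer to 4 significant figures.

Cross-sectional area A = πD²/4 = π(0.2303)²/4 = 0.04166 m²; mean velocity V = Q/A = 0.04352/0.04166 = 1.045 m/s.
Reynolds number Re = ρVD/μ = 1260 · 1.045 · 0.2303 / 0.328 = 923.4.
Re < 2300 → laminar flow, so f = 64/Re = 64/923.4 = 0.06931 (the turbulent correlation is not needed).
Total minor-loss coefficient ΣK = 1·1 + 2·0.28 + 4·2.5 = 11.6.
ΔP = [f·L/D + ΣK]·(ρV²/2) = [0.06931·819.1/0.2303 + 11.6]·(1260·1.045²/2) = [246.5 + 11.6]·687.6 = 1.775e+05 Pa.
Head loss h_f = ΔP/(ρg) = 1.775e+05/(1260·9.81) = 14.36 m.

h_f ≈ 14.36 m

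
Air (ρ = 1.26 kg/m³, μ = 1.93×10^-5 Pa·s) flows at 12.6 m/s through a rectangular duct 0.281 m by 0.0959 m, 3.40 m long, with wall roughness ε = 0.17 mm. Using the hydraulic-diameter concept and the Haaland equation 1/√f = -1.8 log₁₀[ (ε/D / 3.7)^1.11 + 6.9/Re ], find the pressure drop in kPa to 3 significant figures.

ΔP ≈ 0.0531 kPa

Hydraulic diameter D_h = 4A/P = 4·(0.281·0.0959)/(2·(0.281+0.0959)) = 0.1078/0.7538 = 0.143 m.
Re = ρVD_h/μ = 1.26·12.6·0.143/1.93e-05 = 1.176e+05.
ε/D_h = 0.00017/0.143 = 0.00119; Haaland gives 1/√f = -1.8 log₁₀[0.000133+5.87e-05] = 6.693, so f = 0.02232.
ΔP = f(L/D_h)(ρV²/2) = 0.02232·3.4/0.143·100 = 53.09 Pa.
ΔP = 0.0531 kPa.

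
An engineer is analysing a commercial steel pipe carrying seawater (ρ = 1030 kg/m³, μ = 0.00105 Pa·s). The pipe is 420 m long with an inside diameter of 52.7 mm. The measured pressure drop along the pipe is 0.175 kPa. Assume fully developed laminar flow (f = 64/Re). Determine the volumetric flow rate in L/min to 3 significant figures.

For laminar flow, f = 64/Re with Re = ρVD/μ, so Darcy-Weisbach reduces to ΔP = 32μLV/D². Solving for V: V = ΔP·D²/(32μL) = 175·(0.0527)²/(32·0.00105·420) = 0.03444 m/s.
Check: Re = ρVD/μ = 1030·0.03444·0.0527/0.00105 = 1780 < 2300, so the laminar assumption holds.
Q = V·A = 0.03444·(π/4·0.0527²) = 7.512e-05 m³/s = 4.51 L/min.

Q ≈ 4.51 L/min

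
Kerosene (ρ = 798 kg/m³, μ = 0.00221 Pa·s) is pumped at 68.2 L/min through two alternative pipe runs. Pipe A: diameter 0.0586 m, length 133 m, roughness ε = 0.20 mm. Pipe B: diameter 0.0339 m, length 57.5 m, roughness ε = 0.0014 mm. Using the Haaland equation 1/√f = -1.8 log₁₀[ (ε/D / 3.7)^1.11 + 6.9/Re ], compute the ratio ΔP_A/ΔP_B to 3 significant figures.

Pipe A: V = Q/A = 0.001137/0.002697 = 0.4215 m/s; Re = 8918; ε/D = 0.00341; Haaland → f = 0.03619; ΔP_A = f(L/D)(ρV²/2) = 5821 Pa.
Pipe B: V = Q/A = 0.001137/0.0009026 = 1.259 m/s; Re = 1.542e+04; ε/D = 4.13e-05; Haaland → f = 0.02757; ΔP_B = f(L/D)(ρV²/2) = 2.959e+04 Pa.
ΔP_A/ΔP_B = 5821/2.959e+04 = 0.197.

ΔP_A/ΔP_B ≈ 0.197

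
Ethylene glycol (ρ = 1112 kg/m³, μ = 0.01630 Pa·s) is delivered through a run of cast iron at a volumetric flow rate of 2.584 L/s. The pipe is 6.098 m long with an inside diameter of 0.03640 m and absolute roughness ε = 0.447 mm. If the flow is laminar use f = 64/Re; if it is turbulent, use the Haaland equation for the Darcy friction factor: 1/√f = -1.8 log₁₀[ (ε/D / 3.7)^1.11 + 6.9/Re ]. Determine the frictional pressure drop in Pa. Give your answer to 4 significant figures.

Q = 2.584 L/s = 2.584/1000 = 0.002584 m³/s.
Cross-sectional area A = πD²/4 = π(0.0364)²/4 = 0.001041 m²; mean velocity V = Q/A = 0.002584/0.001041 = 2.483 m/s.
Reynolds number Re = ρVD/μ = 1112 · 2.483 · 0.0364 / 0.0163 = 6166.
Re > 4000 → turbulent. Relative roughness ε/D = 0.000447/0.0364 = 0.0123. Haaland: 1/√f = -1.8 log₁₀[(0.0123/3.7)^1.11 + 6.9/6166] = -1.8 log₁₀[0.00177 + 0.00112] = 4.57, so f = 0.04788.
Darcy-Weisbach: ΔP = f(L/D)(ρV²/2) = 0.04788·(6.098/0.0364)·(1112·2.483²/2) = 0.04788·167.5·3428 = 2.75e+04 Pa.

ΔP ≈ 27500 Pa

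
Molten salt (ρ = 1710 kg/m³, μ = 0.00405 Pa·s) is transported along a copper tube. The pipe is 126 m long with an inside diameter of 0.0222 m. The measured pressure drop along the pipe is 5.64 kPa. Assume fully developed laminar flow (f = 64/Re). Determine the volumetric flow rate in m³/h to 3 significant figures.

For laminar flow, f = 64/Re with Re = ρVD/μ, so Darcy-Weisbach reduces to ΔP = 32μLV/D². Solving for V: V = ΔP·D²/(32μL) = 5640·(0.0222)²/(32·0.00405·126) = 0.1702 m/s.
Check: Re = ρVD/μ = 1710·0.1702·0.0222/0.00405 = 1596 < 2300, so the laminar assumption holds.
Q = V·A = 0.1702·(π/4·0.0222²) = 6.589e-05 m³/s = 0.237 m³/h.

Q ≈ 0.237 m³/h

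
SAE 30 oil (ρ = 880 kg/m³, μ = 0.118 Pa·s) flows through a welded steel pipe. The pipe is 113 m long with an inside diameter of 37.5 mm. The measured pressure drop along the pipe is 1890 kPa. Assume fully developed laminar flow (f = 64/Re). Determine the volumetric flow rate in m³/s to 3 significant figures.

For laminar flow, f = 64/Re with Re = ρVD/μ, so Darcy-Weisbach reduces to ΔP = 32μLV/D². Solving for V: V = ΔP·D²/(32μL) = 1.89e+06·(0.0375)²/(32·0.118·113) = 6.229 m/s.
Check: Re = ρVD/μ = 880·6.229·0.0375/0.118 = 1742 < 2300, so the laminar assumption holds.
Q = V·A = 6.229·(π/4·0.0375²) = 0.00688 m³/s = 0.00688 m³/s.

Q ≈ 0.00688 m³/s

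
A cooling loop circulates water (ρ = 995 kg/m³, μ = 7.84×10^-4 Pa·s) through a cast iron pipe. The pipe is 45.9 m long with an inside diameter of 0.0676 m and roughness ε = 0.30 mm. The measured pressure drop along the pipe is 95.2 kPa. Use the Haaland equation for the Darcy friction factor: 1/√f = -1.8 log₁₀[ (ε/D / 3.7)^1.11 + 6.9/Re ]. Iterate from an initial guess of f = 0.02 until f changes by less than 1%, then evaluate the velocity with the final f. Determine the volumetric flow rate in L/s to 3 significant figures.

Q ≈ 11.1 L/s

Rearranging Darcy-Weisbach: V = √(2·ΔP·D/(f·L·ρ)). With ε/D = 0.0003/0.0676 = 0.00444, iterate starting from f = 0.02:
  f = 0.02 → V = √(2·9.52e+04·0.0676/(0.02·45.9·995)) = 3.754 m/s; Re = ρVD/μ = 3.221e+05; f → 0.02965
  f = 0.02965 → V = 3.083 m/s; Re = 2.645e+05; f → 0.02971
Converged (Δf/f < 1%). With the final f = 0.02971: V = √(2·9.52e+04·0.0676/(0.02971·45.9·995)) = 3.08 m/s.
Q = V·A = 3.08·(π/4·0.0676²) = 0.01105 m³/s = 11.1 L/s.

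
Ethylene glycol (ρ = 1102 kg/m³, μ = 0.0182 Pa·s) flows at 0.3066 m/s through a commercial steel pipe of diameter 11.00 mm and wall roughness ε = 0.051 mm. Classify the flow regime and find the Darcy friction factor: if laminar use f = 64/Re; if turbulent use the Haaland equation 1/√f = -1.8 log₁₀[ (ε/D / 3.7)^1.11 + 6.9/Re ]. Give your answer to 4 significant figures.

Re = ρVD/μ = 1102·0.3066·0.011/0.0182 = 204.2.
Re < 2300 → laminar, so f = 64/Re = 0.3134 (roughness is irrelevant in laminar flow).

f ≈ 0.3134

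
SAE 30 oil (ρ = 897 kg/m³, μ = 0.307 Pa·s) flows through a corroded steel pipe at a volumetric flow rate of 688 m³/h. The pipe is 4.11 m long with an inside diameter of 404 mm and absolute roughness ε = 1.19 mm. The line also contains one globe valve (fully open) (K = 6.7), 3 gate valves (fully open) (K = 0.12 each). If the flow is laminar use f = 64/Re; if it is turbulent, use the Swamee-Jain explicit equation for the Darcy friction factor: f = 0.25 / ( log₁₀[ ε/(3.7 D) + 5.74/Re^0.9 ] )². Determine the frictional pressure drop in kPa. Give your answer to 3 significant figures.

Q = 688 m³/h = 688/3600 = 0.1911 m³/s.
Cross-sectional area A = πD²/4 = π(0.404)²/4 = 0.1282 m²; mean velocity V = Q/A = 0.1911/0.1282 = 1.491 m/s.
Reynolds number Re = ρVD/μ = 897 · 1.491 · 0.404 / 0.307 = 1760.
Re < 2300 → laminar flow, so f = 64/Re = 64/1760 = 0.03637 (the turbulent correlation is not needed).
Total minor-loss coefficient ΣK = 1·6.7 + 3·0.12 = 7.06.
ΔP = [f·L/D + ΣK]·(ρV²/2) = [0.03637·4.11/0.404 + 7.06]·(897·1.491²/2) = [0.37 + 7.06]·996.8 = 7407 Pa.
ΔP = 7407 Pa = 7.41 kPa.

ΔP ≈ 7.41 kPa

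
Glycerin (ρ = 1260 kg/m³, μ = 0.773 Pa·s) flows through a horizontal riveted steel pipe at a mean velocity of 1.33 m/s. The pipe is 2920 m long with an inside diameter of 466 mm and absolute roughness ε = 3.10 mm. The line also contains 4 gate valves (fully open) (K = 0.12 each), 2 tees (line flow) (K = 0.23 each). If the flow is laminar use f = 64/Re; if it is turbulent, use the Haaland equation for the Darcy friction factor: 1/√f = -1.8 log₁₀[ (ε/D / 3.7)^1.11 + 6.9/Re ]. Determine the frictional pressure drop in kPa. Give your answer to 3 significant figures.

Reynolds number Re = ρVD/μ = 1260 · 1.33 · 0.466 / 0.773 = 1010.
Re < 2300 → laminar flow, so f = 64/Re = 64/1010 = 0.06335 (the turbulent correlation is not needed).
Total minor-loss coefficient ΣK = 4·0.12 + 2·0.23 = 0.94.
ΔP = [f·L/D + ΣK]·(ρV²/2) = [0.06335·2920/0.466 + 0.94]·(1260·1.33²/2) = [397 + 0.94]·1114 = 4.434e+05 Pa.
ΔP = 4.434e+05 Pa = 443 kPa.

ΔP ≈ 443 kPa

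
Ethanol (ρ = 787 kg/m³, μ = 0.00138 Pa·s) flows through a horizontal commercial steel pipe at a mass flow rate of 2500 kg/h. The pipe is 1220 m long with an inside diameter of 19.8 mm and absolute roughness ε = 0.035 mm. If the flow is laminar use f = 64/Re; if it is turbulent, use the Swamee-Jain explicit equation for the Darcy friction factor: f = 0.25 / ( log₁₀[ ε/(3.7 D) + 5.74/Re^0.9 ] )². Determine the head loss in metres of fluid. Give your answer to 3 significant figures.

ṁ = 2500 kg/h = 2500/3600 = 0.6944 kg/s.
A = πD²/4 = π(0.0198)²/4 = 0.0003079 m²; mean velocity V = ṁ/(ρA) = 0.6944/(787 · 0.0003079) = 2.866 m/s.
Reynolds number Re = ρVD/μ = 787 · 2.866 · 0.0198 / 0.00138 = 3.236e+04.
Re > 4000 → turbulent. Relative roughness ε/D = 3.5e-05/0.0198 = 0.00177. Swamee-Jain: f = 0.25/(log₁₀[0.00177/3.7 + 5.74/3.236e+04^0.9])² = 0.25/(log₁₀[0.000478 + 0.000501])² = 0.25/(-3.009)² = 0.02761.
Darcy-Weisbach: ΔP = f(L/D)(ρV²/2) = 0.02761·(1220/0.0198)·(787·2.866²/2) = 0.02761·6.162e+04·3232 = 5.497e+06 Pa.
Head loss h_f = ΔP/(ρg) = 5.497e+06/(787·9.81) = 712 m.

h_f ≈ 712 m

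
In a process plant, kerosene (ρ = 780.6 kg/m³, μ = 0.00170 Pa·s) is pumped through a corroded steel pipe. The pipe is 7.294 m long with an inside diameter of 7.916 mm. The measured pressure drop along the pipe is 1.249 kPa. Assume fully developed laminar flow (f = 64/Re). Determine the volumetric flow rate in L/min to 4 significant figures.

Q ≈ 0.5825 L/min

For laminar flow, f = 64/Re with Re = ρVD/μ, so Darcy-Weisbach reduces to ΔP = 32μLV/D². Solving for V: V = ΔP·D²/(32μL) = 1249·(0.007916)²/(32·0.0017·7.294) = 0.1972 m/s.
Check: Re = ρVD/μ = 780.6·0.1972·0.007916/0.0017 = 717 < 2300, so the laminar assumption holds.
Q = V·A = 0.1972·(π/4·0.007916²) = 9.708e-06 m³/s = 0.5825 L/min.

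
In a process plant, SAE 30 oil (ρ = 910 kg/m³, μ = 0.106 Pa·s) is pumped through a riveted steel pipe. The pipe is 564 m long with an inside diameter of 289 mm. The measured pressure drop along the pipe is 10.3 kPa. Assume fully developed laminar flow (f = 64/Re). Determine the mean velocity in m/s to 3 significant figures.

For laminar flow, f = 64/Re with Re = ρVD/μ, so Darcy-Weisbach reduces to ΔP = 32μLV/D². Solving for V: V = ΔP·D²/(32μL) = 1.03e+04·(0.289)²/(32·0.106·564) = 0.4497 m/s.
Check: Re = ρVD/μ = 910·0.4497·0.289/0.106 = 1116 < 2300, so the laminar assumption holds.

V ≈ 0.450 m/s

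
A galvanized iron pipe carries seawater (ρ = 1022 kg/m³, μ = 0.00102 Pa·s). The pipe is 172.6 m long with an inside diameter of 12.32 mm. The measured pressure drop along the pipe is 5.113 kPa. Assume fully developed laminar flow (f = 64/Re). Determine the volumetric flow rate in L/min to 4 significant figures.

For laminar flow, f = 64/Re with Re = ρVD/μ, so Darcy-Weisbach reduces to ΔP = 32μLV/D². Solving for V: V = ΔP·D²/(32μL) = 5113·(0.01232)²/(32·0.00102·172.6) = 0.1378 m/s.
Check: Re = ρVD/μ = 1022·0.1378·0.01232/0.00102 = 1700 < 2300, so the laminar assumption holds.
Q = V·A = 0.1378·(π/4·0.01232²) = 1.642e-05 m³/s = 0.9853 L/min.

Q ≈ 0.9853 L/min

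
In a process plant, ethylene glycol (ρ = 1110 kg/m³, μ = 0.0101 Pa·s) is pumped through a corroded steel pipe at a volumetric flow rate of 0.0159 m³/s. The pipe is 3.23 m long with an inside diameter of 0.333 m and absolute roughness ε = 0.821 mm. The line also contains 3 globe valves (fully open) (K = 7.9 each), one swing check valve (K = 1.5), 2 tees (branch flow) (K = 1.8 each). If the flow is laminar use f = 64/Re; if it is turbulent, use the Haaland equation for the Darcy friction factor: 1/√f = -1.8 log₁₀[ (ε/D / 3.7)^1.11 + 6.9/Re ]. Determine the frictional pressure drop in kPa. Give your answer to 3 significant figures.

ΔP ≈ 0.539 kPa

Cross-sectional area A = πD²/4 = π(0.333)²/4 = 0.08709 m²; mean velocity V = Q/A = 0.0159/0.08709 = 0.1826 m/s.
Reynolds number Re = ρVD/μ = 1110 · 0.1826 · 0.333 / 0.0101 = 6681.
Re > 4000 → turbulent. Relative roughness ε/D = 0.000821/0.333 = 0.00247. Haaland: 1/√f = -1.8 log₁₀[(0.00247/3.7)^1.11 + 6.9/6681] = -1.8 log₁₀[0.000298 + 0.00103] = 5.177, so f = 0.03732.
Total minor-loss coefficient ΣK = 3·7.9 + 1·1.5 + 2·1.8 = 28.8.
ΔP = [f·L/D + ΣK]·(ρV²/2) = [0.03732·3.23/0.333 + 28.8]·(1110·0.1826²/2) = [0.362 + 28.8]·18.5 = 539.4 Pa.
ΔP = 539.4 Pa = 0.539 kPa.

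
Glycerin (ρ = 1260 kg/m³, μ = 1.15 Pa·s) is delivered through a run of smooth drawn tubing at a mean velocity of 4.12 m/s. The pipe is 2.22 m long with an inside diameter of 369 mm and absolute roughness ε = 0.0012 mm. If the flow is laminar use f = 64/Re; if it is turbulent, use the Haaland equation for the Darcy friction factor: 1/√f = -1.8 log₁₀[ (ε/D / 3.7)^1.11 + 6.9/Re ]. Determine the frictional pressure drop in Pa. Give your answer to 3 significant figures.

Reynolds number Re = ρVD/μ = 1260 · 4.12 · 0.369 / 1.15 = 1666.
Re < 2300 → laminar flow, so f = 64/Re = 64/1666 = 0.03842 (the turbulent correlation is not needed).
Darcy-Weisbach: ΔP = f(L/D)(ρV²/2) = 0.03842·(2.22/0.369)·(1260·4.12²/2) = 0.03842·6.016·1.069e+04 = 2472 Pa.

ΔP ≈ 2470 Pa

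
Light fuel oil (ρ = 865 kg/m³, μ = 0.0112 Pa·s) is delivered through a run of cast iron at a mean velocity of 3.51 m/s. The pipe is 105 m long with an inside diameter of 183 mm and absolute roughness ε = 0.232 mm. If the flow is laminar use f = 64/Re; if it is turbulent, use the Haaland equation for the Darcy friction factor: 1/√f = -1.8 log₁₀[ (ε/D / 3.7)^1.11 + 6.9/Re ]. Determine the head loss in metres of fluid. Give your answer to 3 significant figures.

h_f ≈ 8.82 m

Reynolds number Re = ρVD/μ = 865 · 3.51 · 0.183 / 0.0112 = 4.961e+04.
Re > 4000 → turbulent. Relative roughness ε/D = 0.000232/0.183 = 0.00127. Haaland: 1/√f = -1.8 log₁₀[(0.00127/3.7)^1.11 + 6.9/4.961e+04] = -1.8 log₁₀[0.000142 + 0.000139] = 6.391, so f = 0.02448.
Darcy-Weisbach: ΔP = f(L/D)(ρV²/2) = 0.02448·(105/0.183)·(865·3.51²/2) = 0.02448·573.8·5328 = 7.486e+04 Pa.
Head loss h_f = ΔP/(ρg) = 7.486e+04/(865·9.81) = 8.82 m.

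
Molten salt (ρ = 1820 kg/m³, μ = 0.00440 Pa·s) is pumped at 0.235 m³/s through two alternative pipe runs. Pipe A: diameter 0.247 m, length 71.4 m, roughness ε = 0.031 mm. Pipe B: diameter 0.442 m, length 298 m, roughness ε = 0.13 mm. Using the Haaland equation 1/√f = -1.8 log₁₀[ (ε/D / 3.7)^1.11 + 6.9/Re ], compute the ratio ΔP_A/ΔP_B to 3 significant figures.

ΔP_A/ΔP_B ≈ 3.79

Pipe A: V = Q/A = 0.235/0.04792 = 4.904 m/s; Re = 5.011e+05; ε/D = 0.000126; Haaland → f = 0.01454; ΔP_A = f(L/D)(ρV²/2) = 9.2e+04 Pa.
Pipe B: V = Q/A = 0.235/0.1534 = 1.532 m/s; Re = 2.8e+05; ε/D = 0.000294; Haaland → f = 0.01687; ΔP_B = f(L/D)(ρV²/2) = 2.428e+04 Pa.
ΔP_A/ΔP_B = 9.2e+04/2.428e+04 = 3.79.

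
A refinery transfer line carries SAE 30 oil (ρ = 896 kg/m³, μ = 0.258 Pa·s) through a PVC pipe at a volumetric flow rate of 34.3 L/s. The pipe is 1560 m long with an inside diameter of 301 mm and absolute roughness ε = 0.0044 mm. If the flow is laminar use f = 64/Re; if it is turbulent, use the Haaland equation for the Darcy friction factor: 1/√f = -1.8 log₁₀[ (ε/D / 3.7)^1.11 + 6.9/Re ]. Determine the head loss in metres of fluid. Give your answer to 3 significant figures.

h_f ≈ 7.80 m

Q = 34.3 L/s = 34.3/1000 = 0.0343 m³/s.
Cross-sectional area A = πD²/4 = π(0.301)²/4 = 0.07116 m²; mean velocity V = Q/A = 0.0343/0.07116 = 0.482 m/s.
Reynolds number Re = ρVD/μ = 896 · 0.482 · 0.301 / 0.258 = 503.9.
Re < 2300 → laminar flow, so f = 64/Re = 64/503.9 = 0.127 (the turbulent correlation is not needed).
Darcy-Weisbach: ΔP = f(L/D)(ρV²/2) = 0.127·(1560/0.301)·(896·0.482²/2) = 0.127·5183·104.1 = 6.852e+04 Pa.
Head loss h_f = ΔP/(ρg) = 6.852e+04/(896·9.81) = 7.80 m.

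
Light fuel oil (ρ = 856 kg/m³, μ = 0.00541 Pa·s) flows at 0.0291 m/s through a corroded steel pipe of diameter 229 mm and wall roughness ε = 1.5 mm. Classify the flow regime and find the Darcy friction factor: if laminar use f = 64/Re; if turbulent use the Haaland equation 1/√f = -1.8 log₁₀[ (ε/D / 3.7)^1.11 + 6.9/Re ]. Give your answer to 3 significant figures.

f ≈ 0.0607

Re = ρVD/μ = 856·0.0291·0.229/0.00541 = 1054.
Re < 2300 → laminar, so f = 64/Re = 0.0607 (roughness is irrelevant in laminar flow).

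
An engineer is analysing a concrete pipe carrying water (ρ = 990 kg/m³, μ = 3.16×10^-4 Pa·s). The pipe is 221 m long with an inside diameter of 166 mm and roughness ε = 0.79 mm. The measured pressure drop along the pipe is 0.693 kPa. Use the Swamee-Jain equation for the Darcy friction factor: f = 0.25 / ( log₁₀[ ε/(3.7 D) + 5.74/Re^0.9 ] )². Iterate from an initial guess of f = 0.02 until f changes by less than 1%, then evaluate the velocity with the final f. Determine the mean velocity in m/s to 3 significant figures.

V ≈ 0.184 m/s

Rearranging Darcy-Weisbach: V = √(2·ΔP·D/(f·L·ρ)). With ε/D = 0.00079/0.166 = 0.00476, iterate starting from f = 0.02:
  f = 0.02 → V = √(2·693·0.166/(0.02·221·990)) = 0.2293 m/s; Re = ρVD/μ = 1.193e+05; f → 0.03097
  f = 0.03097 → V = 0.1843 m/s; Re = 9.584e+04; f → 0.03119
Converged (Δf/f < 1%). With the final f = 0.03119: V = √(2·693·0.166/(0.03119·221·990)) = 0.1836 m/s.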